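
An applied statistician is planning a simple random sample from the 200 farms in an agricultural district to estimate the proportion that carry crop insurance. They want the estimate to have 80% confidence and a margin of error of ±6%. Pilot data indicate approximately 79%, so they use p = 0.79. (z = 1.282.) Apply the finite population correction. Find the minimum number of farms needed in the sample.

Unadjusted: n₀ = 1.282² × 0.79 × 0.21 / 0.060² ≈ 75.74, so n₀ = 76.
Finite population correction with N = 200: n = n₀ / (1 + (n₀−1)/N) = 76 / (1 + 75/200) = 76 / 1.3750 ≈ 55.27.
Rounding up, n = 56.

56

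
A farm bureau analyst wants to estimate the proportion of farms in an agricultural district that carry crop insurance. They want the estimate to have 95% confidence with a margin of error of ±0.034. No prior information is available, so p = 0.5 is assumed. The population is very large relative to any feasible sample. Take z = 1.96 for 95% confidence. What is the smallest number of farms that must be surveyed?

With p = 0.5, p(1−p) = 0.25.
n = z²·p(1−p)/E² = 1.96² × 0.2500 / 0.034² = 3.8416 × 0.2500 / 0.001156 ≈ 830.80.
Rounding up gives n = 831.

831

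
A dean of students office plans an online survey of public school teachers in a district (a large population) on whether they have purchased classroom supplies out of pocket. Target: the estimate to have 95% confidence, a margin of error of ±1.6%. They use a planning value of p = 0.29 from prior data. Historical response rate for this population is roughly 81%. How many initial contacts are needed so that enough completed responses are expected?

For 95% confidence, z = 1.960.
Completed interviews needed: n₀ = 1.960² × 0.2059 / 0.016² ≈ 3089.79 → 3090.
At an 81% response rate, contacts needed = 3090 / 0.81 ≈ 3814.81 → 3815.

3815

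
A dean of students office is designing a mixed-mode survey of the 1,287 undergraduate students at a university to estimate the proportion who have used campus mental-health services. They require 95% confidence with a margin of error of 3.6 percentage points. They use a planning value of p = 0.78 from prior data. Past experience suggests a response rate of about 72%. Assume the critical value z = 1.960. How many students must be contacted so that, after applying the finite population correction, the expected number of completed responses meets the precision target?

Completed interviews needed (unadjusted): n₀ = 1.960² × 0.1716 / 0.036² ≈ 508.66 → 509.
FPC for N = 1,287: n = 509 / (1 + 508/1287) = 509 / 1.3947 ≈ 364.95 → 365.
At a 72% response rate, contacts needed = 365 / 0.72 ≈ 506.94 → 507.

507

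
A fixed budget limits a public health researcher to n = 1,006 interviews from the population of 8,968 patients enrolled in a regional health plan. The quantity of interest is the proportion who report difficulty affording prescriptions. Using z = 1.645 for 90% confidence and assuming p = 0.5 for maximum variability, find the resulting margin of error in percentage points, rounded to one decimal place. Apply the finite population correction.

Finite-population factor: (N−n)/(N−1) = (8968−1006)/(8968−1) = 0.8879.
SE(p̂) = √[p(1−p)/n · (N−n)/(N−1)] = √[0.2500/1006 × 0.8879] = 0.01485.
E = z × SE = 1.645 × 0.01485 = 0.02444 ≈ 2.4 percentage points.

2.4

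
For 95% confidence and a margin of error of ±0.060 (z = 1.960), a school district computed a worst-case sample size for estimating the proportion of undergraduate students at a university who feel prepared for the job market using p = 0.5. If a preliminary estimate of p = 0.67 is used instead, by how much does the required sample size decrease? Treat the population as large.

31

Conservative (p = 0.5): n = 1.960² × 0.25 / 0.060² ≈ 266.78 → 267.
Using p = 0.67: p(1−p) = 0.2211, so n = 1.960² × 0.2211 / 0.060² ≈ 235.94 → 236.
Reduction: 267 − 236 = 31.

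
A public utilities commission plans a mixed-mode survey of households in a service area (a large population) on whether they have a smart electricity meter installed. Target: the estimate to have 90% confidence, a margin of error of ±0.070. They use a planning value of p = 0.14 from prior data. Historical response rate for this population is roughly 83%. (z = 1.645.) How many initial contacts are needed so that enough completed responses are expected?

Completed interviews needed: n₀ = 1.645² × 0.1204 / 0.070² ≈ 66.49 → 67.
At an 83% response rate, contacts needed = 67 / 0.83 ≈ 80.72 → 81.

81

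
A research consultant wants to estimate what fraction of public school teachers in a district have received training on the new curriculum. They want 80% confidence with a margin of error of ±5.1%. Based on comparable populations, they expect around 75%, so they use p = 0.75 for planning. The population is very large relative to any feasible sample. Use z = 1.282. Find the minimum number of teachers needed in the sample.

With p = 0.75, p(1−p) = 0.1875.
n = z²·p(1−p)/E² = 1.282² × 0.1875 / 0.051² = 1.6435 × 0.1875 / 0.002601 ≈ 118.48.
Rounding up gives n = 119.

119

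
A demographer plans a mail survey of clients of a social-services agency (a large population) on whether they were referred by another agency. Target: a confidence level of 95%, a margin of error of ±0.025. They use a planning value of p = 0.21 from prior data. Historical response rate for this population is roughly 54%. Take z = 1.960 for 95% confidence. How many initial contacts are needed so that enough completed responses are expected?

1889

Completed interviews needed: n₀ = 1.960² × 0.1659 / 0.025² ≈ 1019.71 → 1020.
At a 54% response rate, contacts needed = 1020 / 0.54 ≈ 1888.89 → 1889.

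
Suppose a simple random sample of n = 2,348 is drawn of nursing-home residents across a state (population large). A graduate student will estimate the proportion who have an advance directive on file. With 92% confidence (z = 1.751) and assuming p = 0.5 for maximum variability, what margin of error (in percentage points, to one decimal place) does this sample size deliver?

SE(p̂) = √[p(1−p)/n] = √[0.2500/2348] = 0.01032.
E = z × SE = 1.751 × 0.01032 = 0.01807, or 1.8 percentage points.

1.8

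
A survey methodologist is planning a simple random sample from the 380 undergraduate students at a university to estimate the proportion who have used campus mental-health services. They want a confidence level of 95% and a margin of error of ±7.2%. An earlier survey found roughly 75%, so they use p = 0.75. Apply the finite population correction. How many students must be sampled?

For 95% confidence, z = 1.960.
Unadjusted: n₀ = 1.960² × 0.75 × 0.25 / 0.072² ≈ 138.95, so n₀ = 139.
Finite population correction with N = 380: n = n₀ / (1 + (n₀−1)/N) = 139 / (1 + 138/380) = 139 / 1.3632 ≈ 101.97.
Rounding up, n = 102.

102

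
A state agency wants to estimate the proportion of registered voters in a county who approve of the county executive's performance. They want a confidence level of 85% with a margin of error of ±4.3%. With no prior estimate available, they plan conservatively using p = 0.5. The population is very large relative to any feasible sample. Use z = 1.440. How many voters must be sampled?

281

With p = 0.5, p(1−p) = 0.25.
n = z²·p(1−p)/E² = 1.440² × 0.2500 / 0.043² = 2.0736 × 0.2500 / 0.001849 ≈ 280.37.
Rounding up gives n = 281.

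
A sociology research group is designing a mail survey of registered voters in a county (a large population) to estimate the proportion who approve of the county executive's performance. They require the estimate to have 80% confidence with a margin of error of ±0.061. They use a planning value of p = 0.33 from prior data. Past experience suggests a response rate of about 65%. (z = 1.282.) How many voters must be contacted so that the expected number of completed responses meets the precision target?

151

Completed interviews needed: n₀ = 1.282² × 0.2211 / 0.061² ≈ 97.66 → 98.
At a 65% response rate, contacts needed = 98 / 0.65 ≈ 150.77 → 151.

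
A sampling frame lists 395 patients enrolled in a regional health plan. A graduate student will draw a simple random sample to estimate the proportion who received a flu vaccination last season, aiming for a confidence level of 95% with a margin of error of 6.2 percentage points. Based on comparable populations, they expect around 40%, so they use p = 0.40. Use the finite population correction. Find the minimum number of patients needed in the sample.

For 95% confidence, z = 1.960.
Unadjusted: n₀ = 1.960² × 0.40 × 0.60 / 0.062² ≈ 239.85, so n₀ = 240.
Finite population correction with N = 395: n = n₀ / (1 + (n₀−1)/N) = 240 / (1 + 239/395) = 240 / 1.6051 ≈ 149.53.
Rounding up, n = 150.

150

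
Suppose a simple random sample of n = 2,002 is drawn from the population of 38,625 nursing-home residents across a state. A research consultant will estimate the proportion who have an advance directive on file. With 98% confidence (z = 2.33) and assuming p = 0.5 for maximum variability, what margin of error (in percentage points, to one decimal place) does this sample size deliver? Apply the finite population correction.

Finite-population factor: (N−n)/(N−1) = (38625−2002)/(38625−1) = 0.9482.
SE(p̂) = √[p(1−p)/n · (N−n)/(N−1)] = √[0.2500/2002 × 0.9482] = 0.01088.
E = z × SE = 2.33 × 0.01088 = 0.02535 ≈ 2.5 percentage points.

2.5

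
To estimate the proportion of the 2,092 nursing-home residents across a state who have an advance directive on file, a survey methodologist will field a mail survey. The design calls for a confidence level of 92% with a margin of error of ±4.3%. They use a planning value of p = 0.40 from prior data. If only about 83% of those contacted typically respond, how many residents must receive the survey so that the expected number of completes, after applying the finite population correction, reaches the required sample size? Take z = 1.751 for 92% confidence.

Completed interviews needed (unadjusted): n₀ = 1.751² × 0.2400 / 0.043² ≈ 397.97 → 398.
FPC for N = 2,092: n = 398 / (1 + 397/2092) = 398 / 1.1898 ≈ 334.52 → 335.
At an 83% response rate, contacts needed = 335 / 0.83 ≈ 403.61 → 404.

404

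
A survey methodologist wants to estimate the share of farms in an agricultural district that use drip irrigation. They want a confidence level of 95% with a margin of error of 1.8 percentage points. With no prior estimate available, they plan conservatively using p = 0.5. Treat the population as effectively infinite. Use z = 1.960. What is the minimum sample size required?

With p = 0.5, p(1−p) = 0.25.
n = z²·p(1−p)/E² = 1.960² × 0.2500 / 0.018² = 3.8416 × 0.2500 / 0.000324 ≈ 2964.20.
Rounding up gives n = 2965.

2965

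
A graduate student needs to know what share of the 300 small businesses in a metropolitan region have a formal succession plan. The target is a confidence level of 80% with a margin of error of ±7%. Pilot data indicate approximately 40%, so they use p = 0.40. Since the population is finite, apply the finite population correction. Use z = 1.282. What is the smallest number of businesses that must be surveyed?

64

Unadjusted: n₀ = 1.282² × 0.40 × 0.60 / 0.070² ≈ 80.50, so n₀ = 81.
Finite population correction with N = 300: n = n₀ / (1 + (n₀−1)/N) = 81 / (1 + 80/300) = 81 / 1.2667 ≈ 63.95.
Rounding up, n = 64.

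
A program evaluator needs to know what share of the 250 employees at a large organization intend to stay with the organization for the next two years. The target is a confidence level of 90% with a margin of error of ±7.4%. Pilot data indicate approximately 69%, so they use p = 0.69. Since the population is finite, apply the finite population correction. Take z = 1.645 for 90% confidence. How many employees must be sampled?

Unadjusted: n₀ = 1.645² × 0.69 × 0.31 / 0.074² ≈ 105.70, so n₀ = 106.
Finite population correction with N = 250: n = n₀ / (1 + (n₀−1)/N) = 106 / (1 + 105/250) = 106 / 1.4200 ≈ 74.65.
Rounding up, n = 75.

75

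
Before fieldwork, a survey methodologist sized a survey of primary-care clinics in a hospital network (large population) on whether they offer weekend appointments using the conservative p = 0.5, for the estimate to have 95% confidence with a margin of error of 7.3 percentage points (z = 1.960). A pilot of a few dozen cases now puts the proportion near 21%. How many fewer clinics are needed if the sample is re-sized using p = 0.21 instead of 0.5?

Conservative (p = 0.5): n = 1.960² × 0.25 / 0.073² ≈ 180.22 → 181.
Using p = 0.21: p(1−p) = 0.1659, so n = 1.960² × 0.1659 / 0.073² ≈ 119.59 → 120.
Reduction: 181 − 120 = 61.

61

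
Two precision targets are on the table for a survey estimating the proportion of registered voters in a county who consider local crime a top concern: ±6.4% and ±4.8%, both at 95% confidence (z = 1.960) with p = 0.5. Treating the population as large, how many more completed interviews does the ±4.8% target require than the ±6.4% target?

At ±6.4%: n = 1.960² × 0.2500 / 0.064² ≈ 234.47 → 235.
At ±4.8%: n = 1.960² × 0.2500 / 0.048² ≈ 416.84 → 417.
Additional respondents: 417 − 235 = 182.

182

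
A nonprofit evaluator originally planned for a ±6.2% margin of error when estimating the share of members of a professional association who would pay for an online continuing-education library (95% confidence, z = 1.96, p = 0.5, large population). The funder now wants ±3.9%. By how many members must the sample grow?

382

At ±6.2%: n = 1.96² × 0.2500 / 0.062² ≈ 249.84 → 250.
At ±3.9%: n = 1.96² × 0.2500 / 0.039² ≈ 631.43 → 632.
Additional respondents: 632 − 250 = 382.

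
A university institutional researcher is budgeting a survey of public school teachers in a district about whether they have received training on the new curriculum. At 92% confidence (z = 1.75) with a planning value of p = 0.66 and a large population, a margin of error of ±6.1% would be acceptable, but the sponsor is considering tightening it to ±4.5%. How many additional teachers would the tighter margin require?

155

At ±6.1%: n = 1.75² × 0.2244 / 0.061² ≈ 184.69 → 185.
At ±4.5%: n = 1.75² × 0.2244 / 0.045² ≈ 339.37 → 340.
Additional respondents: 340 − 185 = 155.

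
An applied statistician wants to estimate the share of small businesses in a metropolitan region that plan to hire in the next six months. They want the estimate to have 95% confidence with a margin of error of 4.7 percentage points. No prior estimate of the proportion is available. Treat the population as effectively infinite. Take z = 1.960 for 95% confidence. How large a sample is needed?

With no prior estimate, use p = 0.5, giving p(1−p) = 0.25.
n = z²·p(1−p)/E² = 1.960² × 0.2500 / 0.047² = 3.8416 × 0.2500 / 0.002209 ≈ 434.77.
Rounding up gives n = 435.

435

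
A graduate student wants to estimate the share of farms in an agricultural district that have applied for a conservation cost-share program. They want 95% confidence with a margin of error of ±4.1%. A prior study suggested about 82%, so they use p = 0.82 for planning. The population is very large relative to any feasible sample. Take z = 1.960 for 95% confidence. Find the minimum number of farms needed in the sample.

With p = 0.82, p(1−p) = 0.1476.
n = z²·p(1−p)/E² = 1.960² × 0.1476 / 0.041² = 3.8416 × 0.1476 / 0.001681 ≈ 337.31.
Rounding up gives n = 338.

338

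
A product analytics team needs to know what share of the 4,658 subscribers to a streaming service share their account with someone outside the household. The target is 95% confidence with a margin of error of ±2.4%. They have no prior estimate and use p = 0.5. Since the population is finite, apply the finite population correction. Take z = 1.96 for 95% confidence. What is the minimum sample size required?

Unadjusted: n₀ = 1.96² × 0.50 × 0.50 / 0.024² ≈ 1667.36, so n₀ = 1668.
Finite population correction with N = 4,658: n = n₀ / (1 + (n₀−1)/N) = 1668 / (1 + 1667/4658) = 1668 / 1.3579 ≈ 1228.39.
Rounding up, n = 1229.

1229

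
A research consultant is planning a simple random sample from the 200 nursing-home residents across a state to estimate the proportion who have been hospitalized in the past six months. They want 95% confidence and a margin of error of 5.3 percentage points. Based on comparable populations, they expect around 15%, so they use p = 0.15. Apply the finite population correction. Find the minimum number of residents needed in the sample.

For 95% confidence, z = 1.96.
Unadjusted: n₀ = 1.96² × 0.15 × 0.85 / 0.053² ≈ 174.37, so n₀ = 175.
Finite population correction with N = 200: n = n₀ / (1 + (n₀−1)/N) = 175 / (1 + 174/200) = 175 / 1.8700 ≈ 93.58.
Rounding up, n = 94.

94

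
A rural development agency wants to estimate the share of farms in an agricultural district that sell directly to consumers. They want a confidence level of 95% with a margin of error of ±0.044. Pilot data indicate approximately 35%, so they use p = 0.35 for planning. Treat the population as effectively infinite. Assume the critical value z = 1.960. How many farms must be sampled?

452

With p = 0.35, p(1−p) = 0.2275.
n = z²·p(1−p)/E² = 1.960² × 0.2275 / 0.044² = 3.8416 × 0.2275 / 0.001936 ≈ 451.43.
Rounding up gives n = 452.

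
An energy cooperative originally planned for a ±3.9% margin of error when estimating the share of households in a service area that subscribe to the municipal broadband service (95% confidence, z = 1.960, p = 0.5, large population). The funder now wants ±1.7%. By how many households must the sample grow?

At ±3.9%: n = 1.960² × 0.2500 / 0.039² ≈ 631.43 → 632.
At ±1.7%: n = 1.960² × 0.2500 / 0.017² ≈ 3323.18 → 3324.
Additional respondents: 3324 − 632 = 2692.

2692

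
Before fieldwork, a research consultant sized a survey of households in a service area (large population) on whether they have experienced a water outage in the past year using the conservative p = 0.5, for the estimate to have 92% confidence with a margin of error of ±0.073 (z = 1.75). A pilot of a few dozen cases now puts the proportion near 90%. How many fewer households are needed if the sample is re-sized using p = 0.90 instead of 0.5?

Conservative (p = 0.5): n = 1.75² × 0.25 / 0.073² ≈ 143.67 → 144.
Using p = 0.90: p(1−p) = 0.0900, so n = 1.75² × 0.0900 / 0.073² ≈ 51.72 → 52.
Reduction: 144 − 52 = 92.

92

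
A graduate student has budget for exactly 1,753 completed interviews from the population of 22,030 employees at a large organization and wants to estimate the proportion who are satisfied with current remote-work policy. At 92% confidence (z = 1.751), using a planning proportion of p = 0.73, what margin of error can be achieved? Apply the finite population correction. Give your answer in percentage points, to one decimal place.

1.8

Finite-population factor: (N−n)/(N−1) = (22030−1753)/(22030−1) = 0.9205.
SE(p̂) = √[p(1−p)/n · (N−n)/(N−1)] = √[0.1971/1753 × 0.9205] = 0.01017.
E = z × SE = 1.751 × 0.01017 = 0.01781 ≈ 1.8 percentage points.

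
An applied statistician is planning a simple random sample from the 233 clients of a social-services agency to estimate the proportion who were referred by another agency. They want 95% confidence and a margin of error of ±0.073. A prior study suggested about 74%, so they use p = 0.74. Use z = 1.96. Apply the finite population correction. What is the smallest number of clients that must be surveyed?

88

Unadjusted: n₀ = 1.96² × 0.74 × 0.26 / 0.073² ≈ 138.70, so n₀ = 139.
Finite population correction with N = 233: n = n₀ / (1 + (n₀−1)/N) = 139 / (1 + 138/233) = 139 / 1.5923 ≈ 87.30.
Rounding up, n = 88.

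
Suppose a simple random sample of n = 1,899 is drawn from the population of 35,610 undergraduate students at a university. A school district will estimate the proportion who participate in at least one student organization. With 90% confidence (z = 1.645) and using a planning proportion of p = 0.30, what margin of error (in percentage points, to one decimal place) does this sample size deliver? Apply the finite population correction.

Finite-population factor: (N−n)/(N−1) = (35610−1899)/(35610−1) = 0.9467.
SE(p̂) = √[p(1−p)/n · (N−n)/(N−1)] = √[0.2100/1899 × 0.9467] = 0.01023.
E = z × SE = 1.645 × 0.01023 = 0.01683 ≈ 1.7 percentage points.

1.7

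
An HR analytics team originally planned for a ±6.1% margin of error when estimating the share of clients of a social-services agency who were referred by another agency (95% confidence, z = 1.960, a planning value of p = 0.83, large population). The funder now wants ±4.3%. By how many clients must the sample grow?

148

At ±6.1%: n = 1.960² × 0.1411 / 0.061² ≈ 145.67 → 146.
At ±4.3%: n = 1.960² × 0.1411 / 0.043² ≈ 293.16 → 294.
Additional respondents: 294 − 146 = 148.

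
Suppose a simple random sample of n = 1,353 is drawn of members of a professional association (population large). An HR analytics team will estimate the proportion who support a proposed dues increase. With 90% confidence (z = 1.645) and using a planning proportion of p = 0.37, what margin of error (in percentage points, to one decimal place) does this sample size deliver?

SE(p̂) = √[p(1−p)/n] = √[0.2331/1353] = 0.01313.
E = z × SE = 1.645 × 0.01313 = 0.02159, or 2.2 percentage points.

2.2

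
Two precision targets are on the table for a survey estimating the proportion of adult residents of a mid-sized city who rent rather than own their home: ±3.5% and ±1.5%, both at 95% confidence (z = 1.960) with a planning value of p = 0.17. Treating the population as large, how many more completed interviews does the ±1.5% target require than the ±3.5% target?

1967

At ±3.5%: n = 1.960² × 0.1411 / 0.035² ≈ 442.49 → 443.
At ±1.5%: n = 1.960² × 0.1411 / 0.015² ≈ 2409.11 → 2410.
Additional respondents: 2410 − 443 = 1967.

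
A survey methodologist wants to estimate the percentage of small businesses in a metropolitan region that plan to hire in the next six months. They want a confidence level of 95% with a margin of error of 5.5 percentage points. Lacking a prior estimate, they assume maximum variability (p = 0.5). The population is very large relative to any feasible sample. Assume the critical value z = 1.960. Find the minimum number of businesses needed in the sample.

With p = 0.5, p(1−p) = 0.25.
n = z²·p(1−p)/E² = 1.960² × 0.2500 / 0.055² = 3.8416 × 0.2500 / 0.003025 ≈ 317.49.
Rounding up gives n = 318.

318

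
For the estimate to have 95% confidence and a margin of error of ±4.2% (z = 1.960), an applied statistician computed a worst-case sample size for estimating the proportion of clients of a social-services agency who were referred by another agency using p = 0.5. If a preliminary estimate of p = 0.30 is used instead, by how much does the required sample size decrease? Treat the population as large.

Conservative (p = 0.5): n = 1.960² × 0.25 / 0.042² ≈ 544.44 → 545.
Using p = 0.30: p(1−p) = 0.2100, so n = 1.960² × 0.2100 / 0.042² ≈ 457.33 → 458.
Reduction: 545 − 458 = 87.

87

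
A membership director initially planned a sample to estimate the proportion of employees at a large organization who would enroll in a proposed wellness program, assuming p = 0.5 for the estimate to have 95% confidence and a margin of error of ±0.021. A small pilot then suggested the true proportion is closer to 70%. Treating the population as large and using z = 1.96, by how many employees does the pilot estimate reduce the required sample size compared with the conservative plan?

Conservative (p = 0.5): n = 1.96² × 0.25 / 0.021² ≈ 2177.78 → 2178.
Using p = 0.70: p(1−p) = 0.2100, so n = 1.96² × 0.2100 / 0.021² ≈ 1829.33 → 1830.
Reduction: 2178 − 1830 = 348.

348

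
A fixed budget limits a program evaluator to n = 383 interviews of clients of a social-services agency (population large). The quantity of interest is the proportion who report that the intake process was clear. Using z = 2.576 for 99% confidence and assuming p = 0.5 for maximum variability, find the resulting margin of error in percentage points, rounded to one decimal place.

SE(p̂) = √[p(1−p)/n] = √[0.2500/383] = 0.02555.
E = z × SE = 2.576 × 0.02555 = 0.06581, or 6.6 percentage points.

6.6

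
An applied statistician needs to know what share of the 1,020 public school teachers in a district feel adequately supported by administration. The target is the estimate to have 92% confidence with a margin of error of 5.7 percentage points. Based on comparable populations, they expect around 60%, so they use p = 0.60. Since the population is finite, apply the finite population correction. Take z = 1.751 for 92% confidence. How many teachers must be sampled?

186

Unadjusted: n₀ = 1.751² × 0.60 × 0.40 / 0.057² ≈ 226.48, so n₀ = 227.
Finite population correction with N = 1,020: n = n₀ / (1 + (n₀−1)/N) = 227 / (1 + 226/1020) = 227 / 1.2216 ≈ 185.83.
Rounding up, n = 186.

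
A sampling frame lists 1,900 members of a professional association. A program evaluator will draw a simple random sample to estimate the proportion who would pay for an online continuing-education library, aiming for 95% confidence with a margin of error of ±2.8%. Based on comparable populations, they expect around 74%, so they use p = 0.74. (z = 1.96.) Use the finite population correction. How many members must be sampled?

631

Unadjusted: n₀ = 1.96² × 0.74 × 0.26 / 0.028² ≈ 942.76, so n₀ = 943.
Finite population correction with N = 1,900: n = n₀ / (1 + (n₀−1)/N) = 943 / (1 + 942/1900) = 943 / 1.4958 ≈ 630.44.
Rounding up, n = 631.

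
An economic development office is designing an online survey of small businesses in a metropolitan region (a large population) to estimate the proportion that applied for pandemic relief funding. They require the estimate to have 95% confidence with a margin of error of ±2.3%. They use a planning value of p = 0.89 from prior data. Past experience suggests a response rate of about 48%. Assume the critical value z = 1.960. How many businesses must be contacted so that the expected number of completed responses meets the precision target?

Completed interviews needed: n₀ = 1.960² × 0.0979 / 0.023² ≈ 710.95 → 711.
At a 48% response rate, contacts needed = 711 / 0.48 ≈ 1481.25 → 1482.

1482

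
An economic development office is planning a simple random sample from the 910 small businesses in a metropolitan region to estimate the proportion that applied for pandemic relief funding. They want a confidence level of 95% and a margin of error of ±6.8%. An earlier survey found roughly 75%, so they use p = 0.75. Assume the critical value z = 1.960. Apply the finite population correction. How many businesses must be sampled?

Unadjusted: n₀ = 1.960² × 0.75 × 0.25 / 0.068² ≈ 155.77, so n₀ = 156.
Finite population correction with N = 910: n = n₀ / (1 + (n₀−1)/N) = 156 / (1 + 155/910) = 156 / 1.1703 ≈ 133.30.
Rounding up, n = 134.

134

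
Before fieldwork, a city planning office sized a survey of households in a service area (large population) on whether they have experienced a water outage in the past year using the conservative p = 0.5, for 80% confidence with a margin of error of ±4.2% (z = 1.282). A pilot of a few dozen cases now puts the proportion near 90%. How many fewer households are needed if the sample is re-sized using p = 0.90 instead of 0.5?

149

Conservative (p = 0.5): n = 1.282² × 0.25 / 0.042² ≈ 232.93 → 233.
Using p = 0.90: p(1−p) = 0.0900, so n = 1.282² × 0.0900 / 0.042² ≈ 83.85 → 84.
Reduction: 233 − 84 = 149.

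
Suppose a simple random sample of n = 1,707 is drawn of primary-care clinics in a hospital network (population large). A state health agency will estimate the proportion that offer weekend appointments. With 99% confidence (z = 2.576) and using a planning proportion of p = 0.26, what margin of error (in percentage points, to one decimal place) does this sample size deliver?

SE(p̂) = √[p(1−p)/n] = √[0.1924/1707] = 0.01062.
E = z × SE = 2.576 × 0.01062 = 0.02735, or 2.7 percentage points.

2.7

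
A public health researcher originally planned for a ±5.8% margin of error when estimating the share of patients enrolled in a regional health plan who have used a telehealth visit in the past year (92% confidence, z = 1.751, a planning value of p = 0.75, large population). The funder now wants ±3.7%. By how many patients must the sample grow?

At ±5.8%: n = 1.751² × 0.1875 / 0.058² ≈ 170.89 → 171.
At ±3.7%: n = 1.751² × 0.1875 / 0.037² ≈ 419.92 → 420.
Additional respondents: 420 − 171 = 249.

249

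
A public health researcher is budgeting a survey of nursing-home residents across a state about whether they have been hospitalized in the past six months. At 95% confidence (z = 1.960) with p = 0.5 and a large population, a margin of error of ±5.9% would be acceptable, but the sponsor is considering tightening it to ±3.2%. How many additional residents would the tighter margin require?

662

At ±5.9%: n = 1.960² × 0.2500 / 0.059² ≈ 275.90 → 276.
At ±3.2%: n = 1.960² × 0.2500 / 0.032² ≈ 937.89 → 938.
Additional respondents: 938 − 276 = 662.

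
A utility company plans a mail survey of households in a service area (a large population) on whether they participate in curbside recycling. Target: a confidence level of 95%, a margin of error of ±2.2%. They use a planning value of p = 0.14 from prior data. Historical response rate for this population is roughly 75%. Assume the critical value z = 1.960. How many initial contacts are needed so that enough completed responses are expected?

1275

Completed interviews needed: n₀ = 1.960² × 0.1204 / 0.022² ≈ 955.64 → 956.
At a 75% response rate, contacts needed = 956 / 0.75 ≈ 1274.67 → 1275.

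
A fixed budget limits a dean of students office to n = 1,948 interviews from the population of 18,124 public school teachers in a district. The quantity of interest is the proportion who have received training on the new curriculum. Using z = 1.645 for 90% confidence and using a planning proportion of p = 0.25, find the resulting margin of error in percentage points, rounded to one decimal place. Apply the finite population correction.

1.5

Finite-population factor: (N−n)/(N−1) = (18124−1948)/(18124−1) = 0.8926.
SE(p̂) = √[p(1−p)/n · (N−n)/(N−1)] = √[0.1875/1948 × 0.8926] = 0.00927.
E = z × SE = 1.645 × 0.00927 = 0.01525 ≈ 1.5 percentage points.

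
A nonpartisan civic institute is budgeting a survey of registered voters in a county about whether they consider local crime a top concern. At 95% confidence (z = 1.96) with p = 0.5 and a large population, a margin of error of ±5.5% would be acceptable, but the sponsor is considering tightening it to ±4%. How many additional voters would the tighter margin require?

At ±5.5%: n = 1.96² × 0.2500 / 0.055² ≈ 317.49 → 318.
At ±4%: n = 1.96² × 0.2500 / 0.040² ≈ 600.25 → 601.
Additional respondents: 601 − 318 = 283.

283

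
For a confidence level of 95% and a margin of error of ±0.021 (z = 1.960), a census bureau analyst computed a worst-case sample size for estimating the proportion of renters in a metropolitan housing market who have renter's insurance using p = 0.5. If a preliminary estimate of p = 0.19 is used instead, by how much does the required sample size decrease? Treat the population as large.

Conservative (p = 0.5): n = 1.960² × 0.25 / 0.021² ≈ 2177.78 → 2178.
Using p = 0.19: p(1−p) = 0.1539, so n = 1.960² × 0.1539 / 0.021² ≈ 1340.64 → 1341.
Reduction: 2178 − 1341 = 837.

837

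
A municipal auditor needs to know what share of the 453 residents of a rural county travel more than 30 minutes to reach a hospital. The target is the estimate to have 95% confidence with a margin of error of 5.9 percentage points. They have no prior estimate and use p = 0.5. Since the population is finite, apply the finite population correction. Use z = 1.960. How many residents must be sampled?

Unadjusted: n₀ = 1.960² × 0.50 × 0.50 / 0.059² ≈ 275.90, so n₀ = 276.
Finite population correction with N = 453: n = n₀ / (1 + (n₀−1)/N) = 276 / (1 + 275/453) = 276 / 1.6071 ≈ 171.74.
Rounding up, n = 172.

172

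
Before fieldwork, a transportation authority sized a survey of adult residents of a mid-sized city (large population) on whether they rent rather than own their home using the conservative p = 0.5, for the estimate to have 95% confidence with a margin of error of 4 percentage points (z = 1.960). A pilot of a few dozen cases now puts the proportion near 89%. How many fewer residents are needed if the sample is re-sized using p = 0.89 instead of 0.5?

Conservative (p = 0.5): n = 1.960² × 0.25 / 0.040² ≈ 600.25 → 601.
Using p = 0.89: p(1−p) = 0.0979, so n = 1.960² × 0.0979 / 0.040² ≈ 235.06 → 236.
Reduction: 601 − 236 = 365.

365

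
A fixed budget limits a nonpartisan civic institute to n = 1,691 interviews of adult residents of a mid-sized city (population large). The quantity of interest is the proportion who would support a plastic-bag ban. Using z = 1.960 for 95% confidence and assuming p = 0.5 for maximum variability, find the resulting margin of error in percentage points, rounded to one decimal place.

SE(p̂) = √[p(1−p)/n] = √[0.2500/1691] = 0.01216.
E = z × SE = 1.960 × 0.01216 = 0.02383, or 2.4 percentage points.

2.4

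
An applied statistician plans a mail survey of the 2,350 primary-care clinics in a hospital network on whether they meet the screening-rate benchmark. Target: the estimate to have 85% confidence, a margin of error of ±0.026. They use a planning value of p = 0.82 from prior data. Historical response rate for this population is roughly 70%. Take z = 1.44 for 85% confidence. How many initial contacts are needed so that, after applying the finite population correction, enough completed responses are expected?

543

Completed interviews needed (unadjusted): n₀ = 1.44² × 0.1476 / 0.026² ≈ 452.76 → 453.
FPC for N = 2,350: n = 453 / (1 + 452/2350) = 453 / 1.1923 ≈ 379.93 → 380.
At a 70% response rate, contacts needed = 380 / 0.70 ≈ 542.86 → 543.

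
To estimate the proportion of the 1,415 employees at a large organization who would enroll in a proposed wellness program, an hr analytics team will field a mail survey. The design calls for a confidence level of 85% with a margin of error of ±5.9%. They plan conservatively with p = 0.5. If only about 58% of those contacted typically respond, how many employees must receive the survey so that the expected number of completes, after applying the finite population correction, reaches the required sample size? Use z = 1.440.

Completed interviews needed (unadjusted): n₀ = 1.440² × 0.2500 / 0.059² ≈ 148.92 → 149.
FPC for N = 1,415: n = 149 / (1 + 148/1415) = 149 / 1.1046 ≈ 134.89 → 135.
At a 58% response rate, contacts needed = 135 / 0.58 ≈ 232.76 → 233.

233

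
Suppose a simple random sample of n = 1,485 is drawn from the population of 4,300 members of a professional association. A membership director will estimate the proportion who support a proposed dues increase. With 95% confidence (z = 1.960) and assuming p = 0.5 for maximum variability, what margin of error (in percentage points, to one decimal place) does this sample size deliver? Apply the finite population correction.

Finite-population factor: (N−n)/(N−1) = (4300−1485)/(4300−1) = 0.6548.
SE(p̂) = √[p(1−p)/n · (N−n)/(N−1)] = √[0.2500/1485 × 0.6548] = 0.01050.
E = z × SE = 1.960 × 0.01050 = 0.02058 ≈ 2.1 percentage points.

2.1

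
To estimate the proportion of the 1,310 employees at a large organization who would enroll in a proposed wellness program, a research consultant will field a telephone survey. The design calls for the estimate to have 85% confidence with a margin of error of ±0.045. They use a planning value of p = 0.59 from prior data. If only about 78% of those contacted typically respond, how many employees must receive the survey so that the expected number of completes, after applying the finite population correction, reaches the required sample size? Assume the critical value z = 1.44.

268

Completed interviews needed (unadjusted): n₀ = 1.44² × 0.2419 / 0.045² ≈ 247.71 → 248.
FPC for N = 1,310: n = 248 / (1 + 247/1310) = 248 / 1.1885 ≈ 208.66 → 209.
At a 78% response rate, contacts needed = 209 / 0.78 ≈ 267.95 → 268.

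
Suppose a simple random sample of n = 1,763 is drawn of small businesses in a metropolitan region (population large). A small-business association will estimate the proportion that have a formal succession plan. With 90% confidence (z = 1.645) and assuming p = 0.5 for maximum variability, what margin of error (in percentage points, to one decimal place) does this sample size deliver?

2.0

SE(p̂) = √[p(1−p)/n] = √[0.2500/1763] = 0.01191.
E = z × SE = 1.645 × 0.01191 = 0.01959, or 2.0 percentage points.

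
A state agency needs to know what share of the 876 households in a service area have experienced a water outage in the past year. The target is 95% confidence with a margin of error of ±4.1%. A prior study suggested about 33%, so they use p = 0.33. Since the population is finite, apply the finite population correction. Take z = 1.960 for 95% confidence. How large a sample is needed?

321

Unadjusted: n₀ = 1.960² × 0.33 × 0.67 / 0.041² ≈ 505.28, so n₀ = 506.
Finite population correction with N = 876: n = n₀ / (1 + (n₀−1)/N) = 506 / (1 + 505/876) = 506 / 1.5765 ≈ 320.97.
Rounding up, n = 321.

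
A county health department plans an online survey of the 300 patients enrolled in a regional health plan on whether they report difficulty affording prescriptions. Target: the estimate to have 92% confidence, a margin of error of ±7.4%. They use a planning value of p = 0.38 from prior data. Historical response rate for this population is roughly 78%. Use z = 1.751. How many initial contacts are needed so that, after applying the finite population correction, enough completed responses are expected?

Completed interviews needed (unadjusted): n₀ = 1.751² × 0.2356 / 0.074² ≈ 131.91 → 132.
FPC for N = 300: n = 132 / (1 + 131/300) = 132 / 1.4367 ≈ 91.88 → 92.
At a 78% response rate, contacts needed = 92 / 0.78 ≈ 117.95 → 118.

118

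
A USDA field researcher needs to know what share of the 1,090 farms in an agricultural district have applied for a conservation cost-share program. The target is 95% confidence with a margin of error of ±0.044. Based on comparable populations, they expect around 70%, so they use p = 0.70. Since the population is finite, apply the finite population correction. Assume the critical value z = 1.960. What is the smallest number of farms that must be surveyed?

Unadjusted: n₀ = 1.960² × 0.70 × 0.30 / 0.044² ≈ 416.70, so n₀ = 417.
Finite population correction with N = 1,090: n = n₀ / (1 + (n₀−1)/N) = 417 / (1 + 416/1090) = 417 / 1.3817 ≈ 301.81.
Rounding up, n = 302.

302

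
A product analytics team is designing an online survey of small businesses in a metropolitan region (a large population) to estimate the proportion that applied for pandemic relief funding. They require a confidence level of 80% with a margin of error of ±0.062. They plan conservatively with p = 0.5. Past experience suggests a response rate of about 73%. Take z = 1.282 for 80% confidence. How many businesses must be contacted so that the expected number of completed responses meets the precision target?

Completed interviews needed: n₀ = 1.282² × 0.2500 / 0.062² ≈ 106.89 → 107.
At a 73% response rate, contacts needed = 107 / 0.73 ≈ 146.58 → 147.

147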